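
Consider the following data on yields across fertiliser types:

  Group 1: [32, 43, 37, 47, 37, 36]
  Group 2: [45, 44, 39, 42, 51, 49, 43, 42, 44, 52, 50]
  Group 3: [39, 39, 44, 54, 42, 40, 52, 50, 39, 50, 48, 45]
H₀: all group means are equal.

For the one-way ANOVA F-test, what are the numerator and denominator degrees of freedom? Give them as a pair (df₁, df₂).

k = 3 groups, N = 29 total
df = (k−1, N−k) = (3−1, 29−3) = (2, 26)

degrees of freedom = [2, 26]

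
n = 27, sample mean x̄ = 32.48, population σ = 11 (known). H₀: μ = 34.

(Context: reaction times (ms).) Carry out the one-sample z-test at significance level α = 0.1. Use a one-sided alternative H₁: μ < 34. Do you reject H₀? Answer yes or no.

reject H₀: no

SE = σ/√n = 11/√27 = 2.1170
z = (x̄−μ₀)/SE = (32.48−34)/2.1170 = -0.7180
p-value (one-sided, H₁ less) = 0.23637
At α=0.1: p ≥ α → fail to reject H₀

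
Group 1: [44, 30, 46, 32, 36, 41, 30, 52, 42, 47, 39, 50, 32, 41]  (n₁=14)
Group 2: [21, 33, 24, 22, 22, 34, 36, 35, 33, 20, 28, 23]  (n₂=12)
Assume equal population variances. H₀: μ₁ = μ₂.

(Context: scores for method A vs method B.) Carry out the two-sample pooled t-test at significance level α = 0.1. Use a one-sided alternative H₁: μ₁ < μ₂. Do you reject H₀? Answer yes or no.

x̄₁=40.143, s₁=7.315, n₁=14
x̄₂=27.583, s₂=6.201, n₂=12
s_p² = [13·7.315² + 11·6.201²]/24 = 46.6096
SE = √(s_p²·(1/14+1/12)) = 2.6858
t = (40.143−27.583)/2.6858 = 4.6763
df = 24
p-value (one-sided, H₁ less) = 0.99995
At α=0.1: p ≥ α → fail to reject H₀

reject H₀: no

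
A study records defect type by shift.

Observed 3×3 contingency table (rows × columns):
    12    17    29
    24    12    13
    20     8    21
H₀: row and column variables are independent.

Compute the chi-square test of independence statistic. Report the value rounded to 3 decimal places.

test statistic = 12.040

Row totals [58, 49, 49], col totals [56, 37, 63], n=156
χ² = (12−20.82)²/20.82 + (17−13.76)²/13.76 + (29−23.42)²/23.42 + (24−17.59)²/17.59 + (12−11.62)²/11.62 + (13−19.79)²/19.79 + (20−17.59)²/17.59 + (8−11.62)²/11.62 + (21−19.79)²/19.79 = 12.0397
df = 4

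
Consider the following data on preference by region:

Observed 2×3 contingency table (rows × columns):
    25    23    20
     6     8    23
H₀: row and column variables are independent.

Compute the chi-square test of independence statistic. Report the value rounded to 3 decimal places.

test statistic = 10.911

Row totals [68, 37], col totals [31, 31, 43], n=105
χ² = (25−20.08)²/20.08 + (23−20.08)²/20.08 + (20−27.85)²/27.85 + (6−10.92)²/10.92 + (8−10.92)²/10.92 + (23−15.15)²/15.15 = 10.9112
df = 2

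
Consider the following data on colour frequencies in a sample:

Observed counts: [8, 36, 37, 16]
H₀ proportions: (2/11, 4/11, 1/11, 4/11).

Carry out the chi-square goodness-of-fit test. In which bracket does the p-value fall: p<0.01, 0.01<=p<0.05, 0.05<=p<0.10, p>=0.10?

n = 97; E_i = n·p_i = [17.64, 35.27, 8.82, 35.27]
χ² = (8−17.64)²/17.64 + (36−35.27)²/35.27 + (37−8.82)²/8.82 + (16−35.27)²/35.27 = 105.8763
df = 3
p-value (upper-tail) = 0.00000
→ bracket: p<0.01

p-value bracket: p<0.01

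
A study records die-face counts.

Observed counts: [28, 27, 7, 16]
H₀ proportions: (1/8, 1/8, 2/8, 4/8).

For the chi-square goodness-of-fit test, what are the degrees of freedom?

degrees of freedom = 3

df = k − 1 = 4 − 1 = 3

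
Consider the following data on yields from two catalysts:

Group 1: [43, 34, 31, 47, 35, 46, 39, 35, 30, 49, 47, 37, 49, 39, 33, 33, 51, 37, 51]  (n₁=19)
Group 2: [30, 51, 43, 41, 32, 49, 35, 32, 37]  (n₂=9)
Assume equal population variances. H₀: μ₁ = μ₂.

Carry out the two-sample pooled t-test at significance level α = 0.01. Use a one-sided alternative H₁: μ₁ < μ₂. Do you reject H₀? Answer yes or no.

x̄₁=40.316, s₁=7.188, n₁=19
x̄₂=38.889, s₂=7.607, n₂=9
s_p² = [18·7.188² + 8·7.607²]/26 = 53.5767
SE = √(s_p²·(1/19+1/9)) = 2.9619
t = (40.316−38.889)/2.9619 = 0.4818
df = 26
p-value (one-sided, H₁ less) = 0.68299
At α=0.01: p ≥ α → fail to reject H₀

reject H₀: no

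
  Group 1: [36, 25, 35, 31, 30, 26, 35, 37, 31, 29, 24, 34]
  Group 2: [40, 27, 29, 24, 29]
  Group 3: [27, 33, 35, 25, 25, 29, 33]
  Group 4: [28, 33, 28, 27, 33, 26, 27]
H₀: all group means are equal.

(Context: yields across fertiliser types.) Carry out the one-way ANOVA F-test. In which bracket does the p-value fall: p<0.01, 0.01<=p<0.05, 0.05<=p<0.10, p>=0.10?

p-value bracket: p>=0.10

Group means [31.08, 29.80, 29.57, 28.86], grand mean 30.032
SSB = Σnᵢ(x̄ᵢ−x̄)² = 24.680; SSW = ΣΣ(x−x̄ᵢ)² = 516.288
MSB = 24.680/3 = 8.2265; MSW = 516.288/27 = 19.1218
F = MSB/MSW = 0.4302
df = (3, 27)
p-value (upper-tail) = 0.73302
→ bracket: p>=0.10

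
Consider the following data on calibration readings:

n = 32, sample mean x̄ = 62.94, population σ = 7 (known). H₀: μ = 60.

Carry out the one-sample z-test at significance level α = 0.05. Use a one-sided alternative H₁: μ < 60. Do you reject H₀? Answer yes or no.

SE = σ/√n = 7/√32 = 1.2374
z = (x̄−μ₀)/SE = (62.94−60)/1.2374 = 2.3759
p-value (one-sided, H₁ less) = 0.99125
At α=0.05: p ≥ α → fail to reject H₀

reject H₀: no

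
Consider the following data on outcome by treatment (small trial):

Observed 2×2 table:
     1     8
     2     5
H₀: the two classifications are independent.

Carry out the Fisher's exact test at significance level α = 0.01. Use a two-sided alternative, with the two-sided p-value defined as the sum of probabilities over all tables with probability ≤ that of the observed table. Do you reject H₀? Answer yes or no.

reject H₀: no

Margins: r₁=9, r₂=7, c₁=3, c₂=13, n=16
p_obs = C(9,1)·C(7,2)/C(16,3); sum pmf over tables with pmf ≤ p_obs
p-value (two-sided) = 0.55000
At α=0.01: p ≥ α → fail to reject H₀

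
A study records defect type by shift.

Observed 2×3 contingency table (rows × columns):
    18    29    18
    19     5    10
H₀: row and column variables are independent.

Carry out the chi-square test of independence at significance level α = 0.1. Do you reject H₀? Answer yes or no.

reject H₀: yes

Row totals [65, 34], col totals [37, 34, 28], n=99
χ² = (18−24.29)²/24.29 + (29−22.32)²/22.32 + (18−18.38)²/18.38 + (19−12.71)²/12.71 + (5−11.68)²/11.68 + (10−9.62)²/9.62 = 10.5847
df = 2
p-value (upper-tail) = 0.00503
At α=0.1: p < α → reject H₀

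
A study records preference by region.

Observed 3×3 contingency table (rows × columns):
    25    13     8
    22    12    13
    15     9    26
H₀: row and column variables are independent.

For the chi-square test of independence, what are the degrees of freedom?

df = (r−1)(c−1) = (3−1)·(3−1) = 4

degrees of freedom = 4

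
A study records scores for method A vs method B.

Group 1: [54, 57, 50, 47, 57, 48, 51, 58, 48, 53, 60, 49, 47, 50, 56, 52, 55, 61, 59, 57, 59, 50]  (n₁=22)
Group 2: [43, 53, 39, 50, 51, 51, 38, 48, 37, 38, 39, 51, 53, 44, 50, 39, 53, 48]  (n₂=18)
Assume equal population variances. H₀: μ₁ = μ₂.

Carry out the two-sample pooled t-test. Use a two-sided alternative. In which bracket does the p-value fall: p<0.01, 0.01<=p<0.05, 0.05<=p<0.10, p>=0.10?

p-value bracket: p<0.01

x̄₁=53.545, s₁=4.554, n₁=22
x̄₂=45.833, s₂=6.090, n₂=18
s_p² = [21·4.554² + 17·6.090²]/38 = 28.0514
SE = √(s_p²·(1/22+1/18)) = 1.6833
t = (53.545−45.833)/1.6833 = 4.5816
df = 38
p-value (two-sided) = 0.00005
→ bracket: p<0.01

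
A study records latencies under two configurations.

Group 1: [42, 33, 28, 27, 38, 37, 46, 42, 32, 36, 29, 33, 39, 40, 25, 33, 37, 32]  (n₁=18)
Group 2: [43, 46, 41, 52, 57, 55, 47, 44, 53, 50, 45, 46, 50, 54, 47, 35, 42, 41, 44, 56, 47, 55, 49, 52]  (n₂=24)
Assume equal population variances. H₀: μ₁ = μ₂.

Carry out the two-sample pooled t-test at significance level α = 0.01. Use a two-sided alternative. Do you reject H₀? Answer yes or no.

reject H₀: yes

x̄₁=34.944, s₁=5.724, n₁=18
x̄₂=47.958, s₂=5.614, n₂=24
s_p² = [17·5.724² + 23·5.614²]/40 = 32.0476
SE = √(s_p²·(1/18+1/24)) = 1.7651
t = (34.944−47.958)/1.7651 = -7.3727
df = 40
p-value (two-sided) = 0.00000
At α=0.01: p < α → reject H₀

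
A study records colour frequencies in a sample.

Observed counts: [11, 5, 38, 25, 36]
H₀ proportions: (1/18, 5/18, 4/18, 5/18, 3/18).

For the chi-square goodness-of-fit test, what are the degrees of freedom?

degrees of freedom = 4

df = k − 1 = 5 − 1 = 4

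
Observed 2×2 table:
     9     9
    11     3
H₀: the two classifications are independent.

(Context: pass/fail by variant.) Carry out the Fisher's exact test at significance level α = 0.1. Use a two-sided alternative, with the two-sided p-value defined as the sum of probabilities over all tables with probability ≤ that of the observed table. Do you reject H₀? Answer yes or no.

reject H₀: no

Margins: r₁=18, r₂=14, c₁=20, c₂=12, n=32
p_obs = C(18,9)·C(14,11)/C(32,20); sum pmf over tables with pmf ≤ p_obs
p-value (two-sided) = 0.14671
At α=0.1: p ≥ α → fail to reject H₀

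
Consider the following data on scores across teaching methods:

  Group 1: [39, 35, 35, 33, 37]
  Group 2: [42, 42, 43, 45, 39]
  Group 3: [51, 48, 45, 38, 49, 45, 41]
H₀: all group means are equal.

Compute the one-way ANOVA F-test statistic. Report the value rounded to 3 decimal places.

test statistic = 11.244

Group means [35.80, 42.20, 45.29], grand mean 41.588
SSB = Σnᵢ(x̄ᵢ−x̄)² = 265.089; SSW = ΣΣ(x−x̄ᵢ)² = 165.029
MSB = 265.089/2 = 132.5445; MSW = 165.029/14 = 11.7878
F = MSB/MSW = 11.2443
df = (2, 14)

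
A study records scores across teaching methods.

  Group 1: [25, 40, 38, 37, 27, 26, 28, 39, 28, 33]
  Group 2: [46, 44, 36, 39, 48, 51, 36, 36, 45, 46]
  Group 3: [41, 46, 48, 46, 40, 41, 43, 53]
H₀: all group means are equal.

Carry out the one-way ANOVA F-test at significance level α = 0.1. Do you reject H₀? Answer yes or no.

Group means [32.10, 42.70, 44.75], grand mean 39.500
SSB = Σnᵢ(x̄ᵢ−x̄)² = 870.500; SSW = ΣΣ(x−x̄ᵢ)² = 726.500
MSB = 870.500/2 = 435.2500; MSW = 726.500/25 = 29.0600
F = MSB/MSW = 14.9776
df = (2, 25)
p-value (upper-tail) = 0.00005
At α=0.1: p < α → reject H₀

reject H₀: yes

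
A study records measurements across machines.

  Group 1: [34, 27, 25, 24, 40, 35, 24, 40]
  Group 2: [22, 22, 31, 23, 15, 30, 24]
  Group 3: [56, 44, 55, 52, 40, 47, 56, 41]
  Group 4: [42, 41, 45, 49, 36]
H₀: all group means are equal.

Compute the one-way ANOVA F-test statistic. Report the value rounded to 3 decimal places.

Group means [31.12, 23.86, 48.88, 42.60], grand mean 36.429
SSB = Σnᵢ(x̄ᵢ−x̄)² = 2761.050; SSW = ΣΣ(x−x̄ᵢ)² = 921.807
MSB = 2761.050/3 = 920.3500; MSW = 921.807/24 = 38.4086
F = MSB/MSW = 23.9621
df = (3, 24)

test statistic = 23.962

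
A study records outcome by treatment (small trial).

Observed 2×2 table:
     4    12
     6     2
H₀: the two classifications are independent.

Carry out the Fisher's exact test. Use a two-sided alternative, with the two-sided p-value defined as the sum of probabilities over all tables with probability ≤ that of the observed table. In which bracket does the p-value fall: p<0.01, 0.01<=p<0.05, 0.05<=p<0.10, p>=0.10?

Margins: r₁=16, r₂=8, c₁=10, c₂=14, n=24
p_obs = C(16,4)·C(8,6)/C(24,10); sum pmf over tables with pmf ≤ p_obs
p-value (two-sided) = 0.03241
→ bracket: 0.01<=p<0.05

p-value bracket: 0.01<=p<0.05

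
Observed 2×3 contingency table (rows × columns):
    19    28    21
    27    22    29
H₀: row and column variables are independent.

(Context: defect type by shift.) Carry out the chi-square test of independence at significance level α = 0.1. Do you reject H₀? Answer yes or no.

Row totals [68, 78], col totals [46, 50, 50], n=146
χ² = (19−21.42)²/21.42 + (28−23.29)²/23.29 + (21−23.29)²/23.29 + (27−24.58)²/24.58 + (22−26.71)²/26.71 + (29−26.71)²/26.71 = 2.7191
df = 2
p-value (upper-tail) = 0.25677
At α=0.1: p ≥ α → fail to reject H₀

reject H₀: no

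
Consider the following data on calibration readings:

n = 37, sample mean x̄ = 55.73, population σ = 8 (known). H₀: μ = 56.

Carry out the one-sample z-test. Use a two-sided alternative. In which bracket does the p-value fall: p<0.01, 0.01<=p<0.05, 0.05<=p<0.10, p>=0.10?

p-value bracket: p>=0.10

SE = σ/√n = 8/√37 = 1.3152
z = (x̄−μ₀)/SE = (55.73−56)/1.3152 = -0.2053
p-value (two-sided) = 0.83734
→ bracket: p>=0.10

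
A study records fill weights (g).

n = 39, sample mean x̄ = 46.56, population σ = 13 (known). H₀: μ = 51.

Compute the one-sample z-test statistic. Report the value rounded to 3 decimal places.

test statistic = -2.133

SE = σ/√n = 13/√39 = 2.0817
z = (x̄−μ₀)/SE = (46.56−51)/2.0817 = -2.1329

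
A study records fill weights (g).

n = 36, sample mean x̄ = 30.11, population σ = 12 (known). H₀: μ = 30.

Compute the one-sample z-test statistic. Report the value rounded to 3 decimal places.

SE = σ/√n = 12/√36 = 2.0000
z = (x̄−μ₀)/SE = (30.11−30)/2.0000 = 0.0550

test statistic = 0.055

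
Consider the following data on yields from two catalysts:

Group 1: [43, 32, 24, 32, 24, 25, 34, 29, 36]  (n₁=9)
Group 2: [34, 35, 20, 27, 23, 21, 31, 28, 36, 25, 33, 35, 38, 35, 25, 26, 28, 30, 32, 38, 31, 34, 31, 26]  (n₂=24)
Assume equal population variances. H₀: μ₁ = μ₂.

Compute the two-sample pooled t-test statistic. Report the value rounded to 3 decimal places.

test statistic = 0.427

x̄₁=31.000, s₁=6.305, n₁=9
x̄₂=30.083, s₂=5.174, n₂=24
s_p² = [8·6.305² + 23·5.174²]/31 = 30.1237
SE = √(s_p²·(1/9+1/24)) = 2.1453
t = (31.000−30.083)/2.1453 = 0.4273
df = 31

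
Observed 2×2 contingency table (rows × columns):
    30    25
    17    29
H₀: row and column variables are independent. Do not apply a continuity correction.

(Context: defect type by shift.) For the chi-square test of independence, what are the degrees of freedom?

degrees of freedom = 1

df = (r−1)(c−1) = (2−1)·(2−1) = 1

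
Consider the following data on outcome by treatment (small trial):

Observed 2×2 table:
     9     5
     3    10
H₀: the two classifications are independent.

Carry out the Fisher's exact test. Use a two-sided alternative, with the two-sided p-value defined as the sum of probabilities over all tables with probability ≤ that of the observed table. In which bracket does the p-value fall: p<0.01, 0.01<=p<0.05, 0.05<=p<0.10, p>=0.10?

Margins: r₁=14, r₂=13, c₁=12, c₂=15, n=27
p_obs = C(14,9)·C(13,3)/C(27,12); sum pmf over tables with pmf ≤ p_obs
p-value (two-sided) = 0.05424
→ bracket: 0.05<=p<0.10

p-value bracket: 0.05<=p<0.10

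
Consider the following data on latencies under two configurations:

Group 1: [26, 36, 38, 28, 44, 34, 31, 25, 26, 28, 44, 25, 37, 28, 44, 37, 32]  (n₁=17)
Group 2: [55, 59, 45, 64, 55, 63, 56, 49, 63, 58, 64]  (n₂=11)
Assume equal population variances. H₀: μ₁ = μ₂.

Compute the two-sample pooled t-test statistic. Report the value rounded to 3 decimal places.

x̄₁=33.118, s₁=6.781, n₁=17
x̄₂=57.364, s₂=6.249, n₂=11
s_p² = [16·6.781² + 10·6.249²]/26 = 43.3196
SE = √(s_p²·(1/17+1/11)) = 2.5468
t = (33.118−57.364)/2.5468 = -9.5201
df = 26

test statistic = -9.520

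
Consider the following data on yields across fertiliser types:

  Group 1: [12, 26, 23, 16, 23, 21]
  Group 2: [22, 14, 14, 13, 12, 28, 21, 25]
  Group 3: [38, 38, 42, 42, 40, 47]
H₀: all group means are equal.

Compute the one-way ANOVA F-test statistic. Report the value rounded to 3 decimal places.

Group means [20.17, 18.62, 41.17], grand mean 25.850
SSB = Σnᵢ(x̄ᵢ−x̄)² = 2019.008; SSW = ΣΣ(x−x̄ᵢ)² = 455.542
MSB = 2019.008/2 = 1009.5042; MSW = 455.542/17 = 26.7966
F = MSB/MSW = 37.6729
df = (2, 17)

test statistic = 37.673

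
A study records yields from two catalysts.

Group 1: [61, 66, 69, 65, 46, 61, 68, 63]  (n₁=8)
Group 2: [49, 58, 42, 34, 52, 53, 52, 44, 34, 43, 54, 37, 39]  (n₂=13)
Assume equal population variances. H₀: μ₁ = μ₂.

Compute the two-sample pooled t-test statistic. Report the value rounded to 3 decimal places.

test statistic = 4.840

x̄₁=62.375, s₁=7.249, n₁=8
x̄₂=45.462, s₂=8.069, n₂=13
s_p² = [7·7.249² + 12·8.069²]/19 = 60.4793
SE = √(s_p²·(1/8+1/13)) = 3.4946
t = (62.375−45.462)/3.4946 = 4.8399
df = 19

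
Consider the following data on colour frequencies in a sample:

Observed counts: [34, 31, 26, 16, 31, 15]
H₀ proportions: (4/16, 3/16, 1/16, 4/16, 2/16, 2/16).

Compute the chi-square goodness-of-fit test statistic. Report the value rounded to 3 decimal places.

n = 153; E_i = n·p_i = [38.25, 28.69, 9.56, 38.25, 19.12, 19.12]
χ² = (34−38.25)²/38.25 + (31−28.69)²/28.69 + (26−9.56)²/9.56 + (16−38.25)²/38.25 + (31−19.12)²/19.12 + (15−19.12)²/19.12 = 50.1198
df = 5

test statistic = 50.120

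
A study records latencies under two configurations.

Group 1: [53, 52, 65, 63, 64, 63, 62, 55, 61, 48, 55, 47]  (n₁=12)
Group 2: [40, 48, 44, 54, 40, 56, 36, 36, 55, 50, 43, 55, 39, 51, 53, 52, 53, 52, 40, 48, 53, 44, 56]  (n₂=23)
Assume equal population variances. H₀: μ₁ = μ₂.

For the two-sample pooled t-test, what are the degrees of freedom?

df = n₁ + n₂ − 2 = 12 + 23 − 2 = 33

degrees of freedom = 33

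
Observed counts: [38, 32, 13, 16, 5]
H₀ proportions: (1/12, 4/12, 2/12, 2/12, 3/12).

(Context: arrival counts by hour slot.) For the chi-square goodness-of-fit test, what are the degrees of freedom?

df = k − 1 = 5 − 1 = 4

degrees of freedom = 4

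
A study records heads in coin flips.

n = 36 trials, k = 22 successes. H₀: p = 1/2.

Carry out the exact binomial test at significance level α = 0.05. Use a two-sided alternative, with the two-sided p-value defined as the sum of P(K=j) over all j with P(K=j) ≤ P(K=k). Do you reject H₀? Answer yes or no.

Exact binomial: n=36, k=22, p₀=1/2=0.5000
P(X=j) = C(n,j)·p₀^j·(1−p₀)^(n−j); p = Σ P(X=j) over j with P(X=j) ≤ P(X=22)
p-value (two-sided) = 0.24298
At α=0.05: p ≥ α → fail to reject H₀

reject H₀: no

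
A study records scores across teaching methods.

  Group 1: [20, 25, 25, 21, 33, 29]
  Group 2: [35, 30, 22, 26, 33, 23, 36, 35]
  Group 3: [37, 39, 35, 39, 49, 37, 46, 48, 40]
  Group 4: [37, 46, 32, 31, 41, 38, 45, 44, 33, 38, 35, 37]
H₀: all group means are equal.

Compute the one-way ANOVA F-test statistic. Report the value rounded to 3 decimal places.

Group means [25.50, 30.00, 41.11, 38.08], grand mean 34.857
SSB = Σnᵢ(x̄ᵢ−x̄)² = 1190.980; SSW = ΣΣ(x−x̄ᵢ)² = 837.306
MSB = 1190.980/3 = 396.9934; MSW = 837.306/31 = 27.0099
F = MSB/MSW = 14.6981
df = (3, 31)

test statistic = 14.698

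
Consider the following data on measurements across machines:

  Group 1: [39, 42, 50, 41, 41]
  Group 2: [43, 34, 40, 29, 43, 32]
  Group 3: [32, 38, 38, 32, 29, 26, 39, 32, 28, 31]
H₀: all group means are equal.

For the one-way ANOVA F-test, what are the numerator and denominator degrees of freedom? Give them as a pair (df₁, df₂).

k = 3 groups, N = 21 total
df = (k−1, N−k) = (3−1, 21−3) = (2, 18)

degrees of freedom = [2, 18]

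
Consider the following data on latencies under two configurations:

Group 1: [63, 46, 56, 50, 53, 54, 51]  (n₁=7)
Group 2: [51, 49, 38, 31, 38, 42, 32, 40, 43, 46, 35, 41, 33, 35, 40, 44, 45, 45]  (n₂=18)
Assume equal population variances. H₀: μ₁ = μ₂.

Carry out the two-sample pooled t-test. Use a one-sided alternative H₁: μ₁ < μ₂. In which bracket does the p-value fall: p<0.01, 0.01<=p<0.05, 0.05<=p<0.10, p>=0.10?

x̄₁=53.286, s₁=5.345, n₁=7
x̄₂=40.444, s₂=5.772, n₂=18
s_p² = [6·5.345² + 17·5.772²]/23 = 32.0814
SE = √(s_p²·(1/7+1/18)) = 2.5230
t = (53.286−40.444)/2.5230 = 5.0897
df = 23
p-value (one-sided, H₁ less) = 0.99998
→ bracket: p>=0.10

p-value bracket: p>=0.10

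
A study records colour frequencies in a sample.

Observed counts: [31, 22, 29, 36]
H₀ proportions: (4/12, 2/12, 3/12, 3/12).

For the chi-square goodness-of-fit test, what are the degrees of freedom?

degrees of freedom = 3

df = k − 1 = 4 − 1 = 3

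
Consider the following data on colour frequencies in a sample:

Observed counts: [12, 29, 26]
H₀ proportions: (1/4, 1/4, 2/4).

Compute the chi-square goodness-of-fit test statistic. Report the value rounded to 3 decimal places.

n = 67; E_i = n·p_i = [16.75, 16.75, 33.50]
χ² = (12−16.75)²/16.75 + (29−16.75)²/16.75 + (26−33.50)²/33.50 = 11.9851
df = 2

test statistic = 11.985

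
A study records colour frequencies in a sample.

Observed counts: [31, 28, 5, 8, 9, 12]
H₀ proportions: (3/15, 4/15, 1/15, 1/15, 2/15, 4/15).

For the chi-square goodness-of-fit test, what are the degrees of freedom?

degrees of freedom = 5

df = k − 1 = 6 − 1 = 5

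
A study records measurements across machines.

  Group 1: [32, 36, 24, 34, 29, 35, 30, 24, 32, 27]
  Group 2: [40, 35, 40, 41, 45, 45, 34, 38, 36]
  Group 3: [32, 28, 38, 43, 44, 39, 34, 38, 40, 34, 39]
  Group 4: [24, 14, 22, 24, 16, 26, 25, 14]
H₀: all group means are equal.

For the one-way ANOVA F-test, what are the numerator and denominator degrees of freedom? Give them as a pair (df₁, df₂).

degrees of freedom = [3, 34]

k = 4 groups, N = 38 total
df = (k−1, N−k) = (4−1, 38−4) = (3, 34)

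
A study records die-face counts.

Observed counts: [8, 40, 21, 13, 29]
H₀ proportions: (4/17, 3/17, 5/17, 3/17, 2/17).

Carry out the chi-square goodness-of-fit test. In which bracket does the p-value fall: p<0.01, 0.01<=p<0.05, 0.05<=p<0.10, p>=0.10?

p-value bracket: p<0.01

n = 111; E_i = n·p_i = [26.12, 19.59, 32.65, 19.59, 13.06]
χ² = (8−26.12)²/26.12 + (40−19.59)²/19.59 + (21−32.65)²/32.65 + (13−19.59)²/19.59 + (29−13.06)²/13.06 = 59.6688
df = 4
p-value (upper-tail) = 0.00000
→ bracket: p<0.01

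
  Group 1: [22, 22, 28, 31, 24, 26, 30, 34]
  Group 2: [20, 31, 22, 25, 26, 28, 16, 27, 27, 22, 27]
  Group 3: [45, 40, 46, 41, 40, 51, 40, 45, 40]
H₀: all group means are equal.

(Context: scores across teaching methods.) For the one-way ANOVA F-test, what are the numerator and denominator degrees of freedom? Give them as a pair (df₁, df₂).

k = 3 groups, N = 28 total
df = (k−1, N−k) = (3−1, 28−3) = (2, 25)

degrees of freedom = [2, 25]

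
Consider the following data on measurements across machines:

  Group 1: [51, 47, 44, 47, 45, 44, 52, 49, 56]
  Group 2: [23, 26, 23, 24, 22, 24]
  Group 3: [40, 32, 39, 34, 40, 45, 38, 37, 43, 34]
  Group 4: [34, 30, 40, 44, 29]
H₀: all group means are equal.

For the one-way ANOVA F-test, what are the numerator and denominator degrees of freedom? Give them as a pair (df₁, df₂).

k = 4 groups, N = 30 total
df = (k−1, N−k) = (4−1, 30−4) = (3, 26)

degrees of freedom = [3, 26]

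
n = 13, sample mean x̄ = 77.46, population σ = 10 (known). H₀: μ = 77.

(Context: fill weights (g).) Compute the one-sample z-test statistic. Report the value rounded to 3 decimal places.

test statistic = 0.166

SE = σ/√n = 10/√13 = 2.7735
z = (x̄−μ₀)/SE = (77.46−77)/2.7735 = 0.1659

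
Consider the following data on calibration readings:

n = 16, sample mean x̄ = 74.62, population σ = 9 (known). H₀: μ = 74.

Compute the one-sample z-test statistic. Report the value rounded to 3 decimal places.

SE = σ/√n = 9/√16 = 2.2500
z = (x̄−μ₀)/SE = (74.62−74)/2.2500 = 0.2756

test statistic = 0.276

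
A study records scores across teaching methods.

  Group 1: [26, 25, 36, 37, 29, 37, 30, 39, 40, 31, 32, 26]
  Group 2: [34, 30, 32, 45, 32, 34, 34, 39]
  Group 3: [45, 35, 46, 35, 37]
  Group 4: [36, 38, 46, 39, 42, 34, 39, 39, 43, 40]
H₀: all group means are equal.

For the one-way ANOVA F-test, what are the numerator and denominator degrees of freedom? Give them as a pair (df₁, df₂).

degrees of freedom = [3, 31]

k = 4 groups, N = 35 total
df = (k−1, N−k) = (4−1, 35−4) = (3, 31)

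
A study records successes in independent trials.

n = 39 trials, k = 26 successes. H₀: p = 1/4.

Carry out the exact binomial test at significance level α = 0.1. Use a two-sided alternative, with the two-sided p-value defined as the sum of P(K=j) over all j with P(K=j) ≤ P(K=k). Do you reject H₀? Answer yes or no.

Exact binomial: n=39, k=26, p₀=1/4=0.2500
P(X=j) = C(n,j)·p₀^j·(1−p₀)^(n−j); p = Σ P(X=j) over j with P(X=j) ≤ P(X=26)
p-value (two-sided) = 0.00000
At α=0.1: p < α → reject H₀

reject H₀: yes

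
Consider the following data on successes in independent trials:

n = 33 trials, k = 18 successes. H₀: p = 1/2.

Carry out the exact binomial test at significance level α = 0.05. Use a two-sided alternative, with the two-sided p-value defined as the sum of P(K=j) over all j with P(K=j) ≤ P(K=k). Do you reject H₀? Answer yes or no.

reject H₀: no

Exact binomial: n=33, k=18, p₀=1/2=0.5000
P(X=j) = C(n,j)·p₀^j·(1−p₀)^(n−j); p = Σ P(X=j) over j with P(X=j) ≤ P(X=18)
p-value (two-sided) = 0.72833
At α=0.05: p ≥ α → fail to reject H₀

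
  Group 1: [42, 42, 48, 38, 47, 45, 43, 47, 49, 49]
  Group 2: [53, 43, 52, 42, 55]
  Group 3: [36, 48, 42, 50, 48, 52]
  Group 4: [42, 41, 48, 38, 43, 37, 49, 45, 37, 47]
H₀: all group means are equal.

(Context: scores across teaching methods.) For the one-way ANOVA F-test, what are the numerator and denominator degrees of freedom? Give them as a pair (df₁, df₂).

k = 4 groups, N = 31 total
df = (k−1, N−k) = (4−1, 31−4) = (3, 27)

degrees of freedom = [3, 27]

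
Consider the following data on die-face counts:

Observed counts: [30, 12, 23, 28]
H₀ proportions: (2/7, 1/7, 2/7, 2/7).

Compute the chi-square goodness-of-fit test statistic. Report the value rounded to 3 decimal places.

test statistic = 1.124

n = 93; E_i = n·p_i = [26.57, 13.29, 26.57, 26.57]
χ² = (30−26.57)²/26.57 + (12−13.29)²/13.29 + (23−26.57)²/26.57 + (28−26.57)²/26.57 = 1.1237
df = 3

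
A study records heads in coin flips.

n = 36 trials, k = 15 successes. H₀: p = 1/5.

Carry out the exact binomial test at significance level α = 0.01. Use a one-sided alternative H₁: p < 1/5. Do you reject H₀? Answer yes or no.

reject H₀: no

Exact binomial: n=36, k=15, p₀=1/5=0.2000
P(X≤15) from Σ C(n,i)·p₀^i·(1−p₀)^(n−i)
p-value (one-sided, H₁ less) = 0.99923
At α=0.01: p ≥ α → fail to reject H₀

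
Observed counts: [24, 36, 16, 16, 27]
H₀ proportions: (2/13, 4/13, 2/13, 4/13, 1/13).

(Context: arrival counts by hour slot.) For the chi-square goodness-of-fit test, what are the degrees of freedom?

df = k − 1 = 5 − 1 = 4

degrees of freedom = 4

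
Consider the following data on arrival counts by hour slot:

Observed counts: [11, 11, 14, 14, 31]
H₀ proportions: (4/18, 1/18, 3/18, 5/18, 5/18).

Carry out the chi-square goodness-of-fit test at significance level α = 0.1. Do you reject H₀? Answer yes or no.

reject H₀: yes

n = 81; E_i = n·p_i = [18.00, 4.50, 13.50, 22.50, 22.50]
χ² = (11−18.00)²/18.00 + (11−4.50)²/4.50 + (14−13.50)²/13.50 + (14−22.50)²/22.50 + (31−22.50)²/22.50 = 18.5519
df = 4
p-value (upper-tail) = 0.00096
At α=0.1: p < α → reject H₀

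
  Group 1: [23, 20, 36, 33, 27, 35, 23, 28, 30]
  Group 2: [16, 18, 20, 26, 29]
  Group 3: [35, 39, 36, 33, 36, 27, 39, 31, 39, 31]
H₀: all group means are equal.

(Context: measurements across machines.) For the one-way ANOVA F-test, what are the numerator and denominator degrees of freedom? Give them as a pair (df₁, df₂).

k = 3 groups, N = 24 total
df = (k−1, N−k) = (3−1, 24−3) = (2, 21)

degrees of freedom = [2, 21]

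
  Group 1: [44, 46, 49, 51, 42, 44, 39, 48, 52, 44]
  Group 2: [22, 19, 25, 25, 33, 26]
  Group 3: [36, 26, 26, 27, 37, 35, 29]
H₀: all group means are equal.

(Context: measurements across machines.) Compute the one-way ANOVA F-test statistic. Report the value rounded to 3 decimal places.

test statistic = 46.372

Group means [45.90, 25.00, 30.86], grand mean 35.870
SSB = Σnᵢ(x̄ᵢ−x̄)² = 1890.852; SSW = ΣΣ(x−x̄ᵢ)² = 407.757
MSB = 1890.852/2 = 945.4258; MSW = 407.757/20 = 20.3879
F = MSB/MSW = 46.3720
df = (2, 20)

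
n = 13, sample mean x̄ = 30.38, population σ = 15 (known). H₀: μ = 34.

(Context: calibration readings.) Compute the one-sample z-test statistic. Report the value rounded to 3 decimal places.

SE = σ/√n = 15/√13 = 4.1603
z = (x̄−μ₀)/SE = (30.38−34)/4.1603 = -0.8701

test statistic = -0.870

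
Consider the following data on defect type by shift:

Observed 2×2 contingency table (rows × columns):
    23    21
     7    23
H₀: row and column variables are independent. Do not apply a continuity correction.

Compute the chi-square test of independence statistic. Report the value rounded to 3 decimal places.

test statistic = 6.197

Row totals [44, 30], col totals [30, 44], n=74
χ² = (23−17.84)²/17.84 + (21−26.16)²/26.16 + (7−12.16)²/12.16 + (23−17.84)²/17.84 = 6.1974
df = 1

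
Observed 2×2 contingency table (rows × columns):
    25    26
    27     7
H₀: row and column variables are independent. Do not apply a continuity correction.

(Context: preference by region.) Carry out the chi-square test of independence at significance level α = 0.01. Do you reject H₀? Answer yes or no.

Row totals [51, 34], col totals [52, 33], n=85
χ² = (25−31.20)²/31.20 + (26−19.80)²/19.80 + (27−20.80)²/20.80 + (7−13.20)²/13.20 = 7.9337
df = 1
p-value (upper-tail) = 0.00485
At α=0.01: p < α → reject H₀

reject H₀: yes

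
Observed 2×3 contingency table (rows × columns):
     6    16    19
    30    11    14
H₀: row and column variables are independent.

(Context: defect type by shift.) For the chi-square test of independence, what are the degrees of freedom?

degrees of freedom = 2

df = (r−1)(c−1) = (2−1)·(3−1) = 2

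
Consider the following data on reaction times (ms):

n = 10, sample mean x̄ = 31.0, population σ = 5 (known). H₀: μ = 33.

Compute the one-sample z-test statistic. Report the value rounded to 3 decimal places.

test statistic = -1.265

SE = σ/√n = 5/√10 = 1.5811
z = (x̄−μ₀)/SE = (31.0−33)/1.5811 = -1.2649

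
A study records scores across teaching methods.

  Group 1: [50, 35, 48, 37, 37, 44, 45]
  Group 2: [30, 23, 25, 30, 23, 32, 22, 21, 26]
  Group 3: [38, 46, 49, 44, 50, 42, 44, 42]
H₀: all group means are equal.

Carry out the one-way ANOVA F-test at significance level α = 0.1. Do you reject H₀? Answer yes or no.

reject H₀: yes

Group means [42.29, 25.78, 44.38], grand mean 36.792
SSB = Σnᵢ(x̄ᵢ−x̄)² = 1763.099; SSW = ΣΣ(x−x̄ᵢ)² = 446.859
MSB = 1763.099/2 = 881.5496; MSW = 446.859/21 = 21.2790
F = MSB/MSW = 41.4281
df = (2, 21)
p-value (upper-tail) = 0.00000
At α=0.1: p < α → reject H₀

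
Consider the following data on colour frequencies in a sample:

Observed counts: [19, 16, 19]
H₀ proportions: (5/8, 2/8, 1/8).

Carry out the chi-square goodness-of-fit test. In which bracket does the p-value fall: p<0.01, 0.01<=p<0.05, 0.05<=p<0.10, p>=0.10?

p-value bracket: p<0.01

n = 54; E_i = n·p_i = [33.75, 13.50, 6.75]
χ² = (19−33.75)²/33.75 + (16−13.50)²/13.50 + (19−6.75)²/6.75 = 29.1407
df = 2
p-value (upper-tail) = 0.00000
→ bracket: p<0.01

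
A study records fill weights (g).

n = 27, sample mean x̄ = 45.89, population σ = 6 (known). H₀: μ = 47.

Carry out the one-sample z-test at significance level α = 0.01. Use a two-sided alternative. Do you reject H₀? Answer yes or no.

reject H₀: no

SE = σ/√n = 6/√27 = 1.1547
z = (x̄−μ₀)/SE = (45.89−47)/1.1547 = -0.9613
p-value (two-sided) = 0.33641
At α=0.01: p ≥ α → fail to reject H₀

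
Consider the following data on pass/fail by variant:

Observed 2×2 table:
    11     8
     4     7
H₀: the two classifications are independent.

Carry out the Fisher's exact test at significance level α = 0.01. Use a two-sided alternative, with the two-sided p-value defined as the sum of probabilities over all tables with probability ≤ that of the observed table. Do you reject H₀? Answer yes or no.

reject H₀: no

Margins: r₁=19, r₂=11, c₁=15, c₂=15, n=30
p_obs = C(19,11)·C(11,4)/C(30,15); sum pmf over tables with pmf ≤ p_obs
p-value (two-sided) = 0.44973
At α=0.01: p ≥ α → fail to reject H₀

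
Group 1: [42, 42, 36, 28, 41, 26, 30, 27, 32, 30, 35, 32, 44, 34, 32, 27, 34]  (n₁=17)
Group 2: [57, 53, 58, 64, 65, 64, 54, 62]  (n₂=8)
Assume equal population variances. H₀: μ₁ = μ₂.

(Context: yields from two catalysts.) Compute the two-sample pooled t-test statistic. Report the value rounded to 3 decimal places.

test statistic = -11.145

x̄₁=33.647, s₁=5.711, n₁=17
x̄₂=59.625, s₂=4.749, n₂=8
s_p² = [16·5.711² + 7·4.749²]/23 = 29.5547
SE = √(s_p²·(1/17+1/8)) = 2.3308
t = (33.647−59.625)/2.3308 = -11.1453
df = 23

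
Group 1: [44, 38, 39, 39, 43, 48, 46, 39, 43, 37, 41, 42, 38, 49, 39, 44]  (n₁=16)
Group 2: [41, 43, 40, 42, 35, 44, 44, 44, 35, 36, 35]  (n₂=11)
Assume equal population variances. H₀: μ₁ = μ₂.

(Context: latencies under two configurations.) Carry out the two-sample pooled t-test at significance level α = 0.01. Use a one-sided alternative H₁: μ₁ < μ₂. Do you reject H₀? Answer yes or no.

reject H₀: no

x̄₁=41.812, s₁=3.692, n₁=16
x̄₂=39.909, s₂=3.910, n₂=11
s_p² = [15·3.692² + 10·3.910²]/25 = 14.2939
SE = √(s_p²·(1/16+1/11)) = 1.4808
t = (41.812−39.909)/1.4808 = 1.2854
df = 25
p-value (one-sided, H₁ less) = 0.89478
At α=0.01: p ≥ α → fail to reject H₀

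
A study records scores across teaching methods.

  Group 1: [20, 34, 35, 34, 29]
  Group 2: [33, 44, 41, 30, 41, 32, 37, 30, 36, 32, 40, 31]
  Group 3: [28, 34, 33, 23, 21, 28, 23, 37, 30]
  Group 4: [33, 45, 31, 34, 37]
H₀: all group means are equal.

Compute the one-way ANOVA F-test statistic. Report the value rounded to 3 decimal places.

Group means [30.40, 35.58, 28.56, 36.00], grand mean 32.774
SSB = Σnᵢ(x̄ᵢ−x̄)² = 335.080; SSW = ΣΣ(x−x̄ᵢ)² = 786.339
MSB = 335.080/3 = 111.6935; MSW = 786.339/27 = 29.1237
F = MSB/MSW = 3.8351
df = (3, 27)

test statistic = 3.835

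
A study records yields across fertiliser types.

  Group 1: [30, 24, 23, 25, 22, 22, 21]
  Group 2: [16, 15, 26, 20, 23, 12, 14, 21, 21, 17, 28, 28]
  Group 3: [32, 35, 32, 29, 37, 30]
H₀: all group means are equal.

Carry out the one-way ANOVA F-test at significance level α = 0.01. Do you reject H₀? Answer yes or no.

reject H₀: yes

Group means [23.86, 20.08, 32.50], grand mean 24.120
SSB = Σnᵢ(x̄ᵢ−x̄)² = 617.366; SSW = ΣΣ(x−x̄ᵢ)² = 425.274
MSB = 617.366/2 = 308.6831; MSW = 425.274/22 = 19.3306
F = MSB/MSW = 15.9686
df = (2, 22)
p-value (upper-tail) = 0.00005
At α=0.01: p < α → reject H₀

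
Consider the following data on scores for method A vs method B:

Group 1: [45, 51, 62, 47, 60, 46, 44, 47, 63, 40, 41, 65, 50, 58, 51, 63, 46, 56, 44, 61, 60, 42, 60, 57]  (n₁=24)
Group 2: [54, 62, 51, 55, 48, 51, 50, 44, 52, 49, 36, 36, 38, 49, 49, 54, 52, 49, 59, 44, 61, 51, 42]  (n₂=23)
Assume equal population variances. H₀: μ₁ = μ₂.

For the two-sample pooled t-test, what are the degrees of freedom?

degrees of freedom = 45

df = n₁ + n₂ − 2 = 24 + 23 − 2 = 45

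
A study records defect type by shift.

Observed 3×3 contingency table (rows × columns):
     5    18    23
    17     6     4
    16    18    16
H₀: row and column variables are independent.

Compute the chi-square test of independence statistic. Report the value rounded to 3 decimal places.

Row totals [46, 27, 50], col totals [38, 42, 43], n=123
χ² = (5−14.21)²/14.21 + (18−15.71)²/15.71 + (23−16.08)²/16.08 + (17−8.34)²/8.34 + (6−9.22)²/9.22 + (4−9.44)²/9.44 + (16−15.45)²/15.45 + (18−17.07)²/17.07 + (16−17.48)²/17.48 = 22.7232
df = 4

test statistic = 22.723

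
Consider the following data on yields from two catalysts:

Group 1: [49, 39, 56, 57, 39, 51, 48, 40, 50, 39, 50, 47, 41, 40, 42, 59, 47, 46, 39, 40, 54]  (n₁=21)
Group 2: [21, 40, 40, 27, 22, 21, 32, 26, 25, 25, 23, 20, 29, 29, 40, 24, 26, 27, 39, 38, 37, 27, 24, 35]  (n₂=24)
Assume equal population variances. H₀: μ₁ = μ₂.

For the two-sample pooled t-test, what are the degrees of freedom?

df = n₁ + n₂ − 2 = 21 + 24 − 2 = 43

degrees of freedom = 43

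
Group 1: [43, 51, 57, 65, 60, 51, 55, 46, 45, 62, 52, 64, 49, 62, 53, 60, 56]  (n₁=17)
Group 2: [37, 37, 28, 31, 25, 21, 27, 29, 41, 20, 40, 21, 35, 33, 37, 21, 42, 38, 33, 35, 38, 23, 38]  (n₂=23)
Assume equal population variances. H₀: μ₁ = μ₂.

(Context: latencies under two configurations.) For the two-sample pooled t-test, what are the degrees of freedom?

df = n₁ + n₂ − 2 = 17 + 23 − 2 = 38

degrees of freedom = 38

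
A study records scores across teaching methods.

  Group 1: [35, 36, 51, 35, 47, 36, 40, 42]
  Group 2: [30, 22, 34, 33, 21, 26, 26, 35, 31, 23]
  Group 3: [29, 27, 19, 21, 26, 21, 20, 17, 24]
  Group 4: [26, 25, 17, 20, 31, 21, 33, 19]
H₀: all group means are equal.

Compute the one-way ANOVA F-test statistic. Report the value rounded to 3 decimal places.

test statistic = 18.907

Group means [40.25, 28.10, 22.67, 24.00], grand mean 28.543
SSB = Σnᵢ(x̄ᵢ−x̄)² = 1574.286; SSW = ΣΣ(x−x̄ᵢ)² = 860.400
MSB = 1574.286/3 = 524.7619; MSW = 860.400/31 = 27.7548
F = MSB/MSW = 18.9070
df = (3, 31)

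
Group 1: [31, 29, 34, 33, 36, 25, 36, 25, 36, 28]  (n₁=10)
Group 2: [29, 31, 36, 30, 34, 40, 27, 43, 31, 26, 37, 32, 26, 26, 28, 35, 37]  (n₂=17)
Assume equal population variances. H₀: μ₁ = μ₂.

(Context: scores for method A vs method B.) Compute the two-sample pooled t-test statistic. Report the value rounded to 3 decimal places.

x̄₁=31.300, s₁=4.373, n₁=10
x̄₂=32.235, s₂=5.166, n₂=17
s_p² = [9·4.373² + 16·5.166²]/25 = 23.9664
SE = √(s_p²·(1/10+1/17)) = 1.9510
t = (31.300−32.235)/1.9510 = -0.4794
df = 25

test statistic = -0.479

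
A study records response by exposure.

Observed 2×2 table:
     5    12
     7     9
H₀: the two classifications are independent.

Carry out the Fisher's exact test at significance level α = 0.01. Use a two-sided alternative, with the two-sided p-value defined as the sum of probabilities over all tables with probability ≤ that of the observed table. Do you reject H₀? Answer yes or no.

Margins: r₁=17, r₂=16, c₁=12, c₂=21, n=33
p_obs = C(17,5)·C(16,7)/C(33,12); sum pmf over tables with pmf ≤ p_obs
p-value (two-sided) = 0.48127
At α=0.01: p ≥ α → fail to reject H₀

reject H₀: no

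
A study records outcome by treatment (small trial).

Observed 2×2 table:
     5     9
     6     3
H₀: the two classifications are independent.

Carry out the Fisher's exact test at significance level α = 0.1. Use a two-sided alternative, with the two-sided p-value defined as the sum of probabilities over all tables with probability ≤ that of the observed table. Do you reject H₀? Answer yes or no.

Margins: r₁=14, r₂=9, c₁=11, c₂=12, n=23
p_obs = C(14,5)·C(9,6)/C(23,11); sum pmf over tables with pmf ≤ p_obs
p-value (two-sided) = 0.21376
At α=0.1: p ≥ α → fail to reject H₀

reject H₀: no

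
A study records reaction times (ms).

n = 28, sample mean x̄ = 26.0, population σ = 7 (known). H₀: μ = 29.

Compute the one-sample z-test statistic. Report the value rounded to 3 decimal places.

test statistic = -2.268

SE = σ/√n = 7/√28 = 1.3229
z = (x̄−μ₀)/SE = (26.0−29)/1.3229 = -2.2678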